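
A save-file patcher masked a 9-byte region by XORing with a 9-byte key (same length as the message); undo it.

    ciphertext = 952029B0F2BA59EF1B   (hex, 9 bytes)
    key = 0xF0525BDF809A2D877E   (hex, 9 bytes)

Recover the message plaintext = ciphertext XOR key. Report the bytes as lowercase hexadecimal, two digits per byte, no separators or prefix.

10010101 XOR 11110000 = 01100101
00100000 XOR 01010010 = 01110010
00101001 XOR 01011011 = 01110010
10110000 XOR 11011111 = 01101111
11110010 XOR 10000000 = 01110010
10111010 XOR 10011010 = 00100000
01011001 XOR 00101101 = 01110100
11101111 XOR 10000111 = 01101000
00011011 XOR 01111110 = 01100101

6572726f7220746865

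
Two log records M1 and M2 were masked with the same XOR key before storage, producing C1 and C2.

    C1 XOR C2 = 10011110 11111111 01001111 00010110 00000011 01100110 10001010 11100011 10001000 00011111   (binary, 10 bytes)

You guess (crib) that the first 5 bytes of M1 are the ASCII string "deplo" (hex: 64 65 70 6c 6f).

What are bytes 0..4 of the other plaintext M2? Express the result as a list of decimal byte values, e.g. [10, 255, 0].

[250, 154, 63, 122, 108]

Since C1 ⊕ C2 = M1 ⊕ M2, XORing with the guessed M1 bytes yields the corresponding M2 bytes: M2 = (C1 ⊕ C2) ⊕ M1.
158 ⊕ 100 = 250
255 ⊕ 101 = 154
 79 ⊕ 112 =  63
 22 ⊕ 108 = 122
  3 ⊕ 111 = 108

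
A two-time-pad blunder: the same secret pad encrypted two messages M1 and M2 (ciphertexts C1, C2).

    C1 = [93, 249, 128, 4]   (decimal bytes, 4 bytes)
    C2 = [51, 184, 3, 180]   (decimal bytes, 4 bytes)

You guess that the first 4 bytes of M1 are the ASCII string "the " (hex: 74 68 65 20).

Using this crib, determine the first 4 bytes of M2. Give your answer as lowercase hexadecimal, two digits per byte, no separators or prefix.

First, C1 ⊕ C2 = (M1 ⊕ K) ⊕ (M2 ⊕ K) = M1 ⊕ M2, so the key drops out. Then M2 = (M1 ⊕ M2) ⊕ M1 over the first 4 bytes.
byte 0: (5d xor 33) xor 74 = 6e xor 74 = 1a
byte 1: (f9 xor b8) xor 68 = 41 xor 68 = 29
byte 2: (80 xor 03) xor 65 = 83 xor 65 = e6
byte 3: (04 xor b4) xor 20 = b0 xor 20 = 90

1a29e690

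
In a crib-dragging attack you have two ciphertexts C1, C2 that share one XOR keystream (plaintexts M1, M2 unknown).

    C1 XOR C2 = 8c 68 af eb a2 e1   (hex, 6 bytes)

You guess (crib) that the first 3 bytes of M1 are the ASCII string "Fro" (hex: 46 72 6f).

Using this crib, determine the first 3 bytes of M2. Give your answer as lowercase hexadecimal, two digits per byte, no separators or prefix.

ca1ac0

Since C1 ⊕ C2 = M1 ⊕ M2, XORing with the guessed M1 bytes yields the corresponding M2 bytes: M2 = (C1 ⊕ C2) ⊕ M1.
8c XOR 46 = ca
68 XOR 72 = 1a
af XOR 6f = c0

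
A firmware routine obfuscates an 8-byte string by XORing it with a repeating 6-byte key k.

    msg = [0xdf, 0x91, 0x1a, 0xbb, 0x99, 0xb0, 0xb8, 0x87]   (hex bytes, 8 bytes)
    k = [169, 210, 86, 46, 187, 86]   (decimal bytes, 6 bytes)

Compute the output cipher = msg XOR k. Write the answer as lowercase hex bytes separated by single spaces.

76 43 4c 95 22 e6 11 55

The 6-byte key repeats, so the effective keystream is a9 d2 56 2e bb 56 a9 d2.
byte 0: df ^ a9 = 76
byte 1: 91 ^ d2 = 43
byte 2: 1a ^ 56 = 4c
byte 3: bb ^ 2e = 95
byte 4: 99 ^ bb = 22
byte 5: b0 ^ 56 = e6
byte 6: b8 ^ a9 = 11
byte 7: 87 ^ d2 = 55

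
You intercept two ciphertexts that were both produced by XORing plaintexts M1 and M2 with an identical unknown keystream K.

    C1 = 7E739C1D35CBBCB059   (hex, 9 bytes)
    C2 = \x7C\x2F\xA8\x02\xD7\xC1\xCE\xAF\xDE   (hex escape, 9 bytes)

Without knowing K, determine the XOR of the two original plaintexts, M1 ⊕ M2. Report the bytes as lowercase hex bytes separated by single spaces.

C1 ⊕ C2 = (M1 ⊕ K) ⊕ (M2 ⊕ K) = M1 ⊕ M2 — the shared key cancels under XOR.
7e xor 7c = 02
73 xor 2f = 5c
9c xor a8 = 34
1d xor 02 = 1f
35 xor d7 = e2
cb xor c1 = 0a
bc xor ce = 72
b0 xor af = 1f
59 xor de = 87

02 5c 34 1f e2 0a 72 1f 87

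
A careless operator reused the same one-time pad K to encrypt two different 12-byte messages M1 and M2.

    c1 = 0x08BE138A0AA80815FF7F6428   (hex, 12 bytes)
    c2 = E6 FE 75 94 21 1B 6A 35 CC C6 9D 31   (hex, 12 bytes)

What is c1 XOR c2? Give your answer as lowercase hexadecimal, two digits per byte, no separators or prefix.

c1 ⊕ c2 = (M1 ⊕ K) ⊕ (M2 ⊕ K) = M1 ⊕ M2 — the shared key cancels under XOR.
byte 0: 08 xor e6 = ee
byte 1: be xor fe = 40
byte 2: 13 xor 75 = 66
byte 3: 8a xor 94 = 1e
byte 4: 0a xor 21 = 2b
byte 5: a8 xor 1b = b3
byte 6: 08 xor 6a = 62
byte 7: 15 xor 35 = 20
byte 8: ff xor cc = 33
byte 9: 7f xor c6 = b9
byte 10: 64 xor 9d = f9
byte 11: 28 xor 31 = 19

ee40661e2bb3622033b9f919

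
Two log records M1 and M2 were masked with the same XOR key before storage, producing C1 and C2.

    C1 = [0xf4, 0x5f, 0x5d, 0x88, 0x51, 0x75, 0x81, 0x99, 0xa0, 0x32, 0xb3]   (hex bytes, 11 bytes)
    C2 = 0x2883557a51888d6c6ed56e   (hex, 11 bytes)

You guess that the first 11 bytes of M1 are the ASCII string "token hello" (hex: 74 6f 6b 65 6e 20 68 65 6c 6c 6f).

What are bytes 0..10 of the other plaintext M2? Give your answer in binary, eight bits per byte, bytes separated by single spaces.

First, C1 ⊕ C2 = (M1 ⊕ K) ⊕ (M2 ⊕ K) = M1 ⊕ M2, so the key drops out. Then M2 = (M1 ⊕ M2) ⊕ M1 over the first 11 bytes.
byte 0: (f4 XOR 28) XOR 74 = dc XOR 74 = a8
byte 1: (5f XOR 83) XOR 6f = dc XOR 6f = b3
byte 2: (5d XOR 55) XOR 6b = 08 XOR 6b = 63
byte 3: (88 XOR 7a) XOR 65 = f2 XOR 65 = 97
byte 4: (51 XOR 51) XOR 6e = 00 XOR 6e = 6e
byte 5: (75 XOR 88) XOR 20 = fd XOR 20 = dd
byte 6: (81 XOR 8d) XOR 68 = 0c XOR 68 = 64
byte 7: (99 XOR 6c) XOR 65 = f5 XOR 65 = 90
byte 8: (a0 XOR 6e) XOR 6c = ce XOR 6c = a2
byte 9: (32 XOR d5) XOR 6c = e7 XOR 6c = 8b
byte 10: (b3 XOR 6e) XOR 6f = dd XOR 6f = b2

10101000 10110011 01100011 10010111 01101110 11011101 01100100 10010000 10100010 10001011 10110010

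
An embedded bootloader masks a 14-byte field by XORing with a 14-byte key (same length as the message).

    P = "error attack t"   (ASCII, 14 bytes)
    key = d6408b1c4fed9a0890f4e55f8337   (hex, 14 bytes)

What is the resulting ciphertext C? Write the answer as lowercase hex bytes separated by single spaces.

byte 0: 01100101 XOR 11010110 = 10110011
byte 1: 01110010 XOR 01000000 = 00110010
byte 2: 01110010 XOR 10001011 = 11111001
byte 3: 01101111 XOR 00011100 = 01110011
byte 4: 01110010 XOR 01001111 = 00111101
byte 5: 00100000 XOR 11101101 = 11001101
byte 6: 01100001 XOR 10011010 = 11111011
byte 7: 01110100 XOR 00001000 = 01111100
byte 8: 01110100 XOR 10010000 = 11100100
byte 9: 01100001 XOR 11110100 = 10010101
byte 10: 01100011 XOR 11100101 = 10000110
byte 11: 01101011 XOR 01011111 = 00110100
byte 12: 00100000 XOR 10000011 = 10100011
byte 13: 01110100 XOR 00110111 = 01000011

b3 32 f9 73 3d cd fb 7c e4 95 86 34 a3 43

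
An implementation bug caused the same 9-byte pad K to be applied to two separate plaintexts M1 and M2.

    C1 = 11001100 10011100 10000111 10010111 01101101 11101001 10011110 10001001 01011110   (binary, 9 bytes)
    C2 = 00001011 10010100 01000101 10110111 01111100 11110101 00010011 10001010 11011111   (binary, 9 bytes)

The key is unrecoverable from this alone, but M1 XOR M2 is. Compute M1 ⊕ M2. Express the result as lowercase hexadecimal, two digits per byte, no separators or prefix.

C1 ⊕ C2 = (M1 ⊕ K) ⊕ (M2 ⊕ K) = M1 ⊕ M2 — the shared key cancels under XOR.
byte 0: cc XOR 0b = c7
byte 1: 9c XOR 94 = 08
byte 2: 87 XOR 45 = c2
byte 3: 97 XOR b7 = 20
byte 4: 6d XOR 7c = 11
byte 5: e9 XOR f5 = 1c
byte 6: 9e XOR 13 = 8d
byte 7: 89 XOR 8a = 03
byte 8: 5e XOR df = 81

c708c220111c8d0381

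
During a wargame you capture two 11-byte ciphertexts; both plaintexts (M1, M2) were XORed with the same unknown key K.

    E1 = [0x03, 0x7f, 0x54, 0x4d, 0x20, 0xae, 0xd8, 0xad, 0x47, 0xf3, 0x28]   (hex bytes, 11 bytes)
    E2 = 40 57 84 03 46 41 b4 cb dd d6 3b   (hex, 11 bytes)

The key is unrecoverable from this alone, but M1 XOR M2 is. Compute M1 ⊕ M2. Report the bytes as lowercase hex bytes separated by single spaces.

43 28 d0 4e 66 ef 6c 66 9a 25 13

E1 ⊕ E2 = (M1 ⊕ K) ⊕ (M2 ⊕ K) = M1 ⊕ M2 — the shared key cancels under XOR.
03 XOR 40 = 43
7f XOR 57 = 28
54 XOR 84 = d0
4d XOR 03 = 4e
20 XOR 46 = 66
ae XOR 41 = ef
d8 XOR b4 = 6c
ad XOR cb = 66
47 XOR dd = 9a
f3 XOR d6 = 25
28 XOR 3b = 13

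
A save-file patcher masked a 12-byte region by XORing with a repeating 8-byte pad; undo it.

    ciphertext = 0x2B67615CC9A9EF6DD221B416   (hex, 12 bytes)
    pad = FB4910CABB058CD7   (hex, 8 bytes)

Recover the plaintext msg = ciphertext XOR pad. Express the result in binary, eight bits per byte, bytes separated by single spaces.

The 8-byte key repeats, so the effective keystream is fb 49 10 ca bb 05 8c d7 fb 49 10 ca.
byte 0: 00101011 ⊕ 11111011 = 11010000
byte 1: 01100111 ⊕ 01001001 = 00101110
byte 2: 01100001 ⊕ 00010000 = 01110001
byte 3: 01011100 ⊕ 11001010 = 10010110
byte 4: 11001001 ⊕ 10111011 = 01110010
byte 5: 10101001 ⊕ 00000101 = 10101100
byte 6: 11101111 ⊕ 10001100 = 01100011
byte 7: 01101101 ⊕ 11010111 = 10111010
byte 8: 11010010 ⊕ 11111011 = 00101001
byte 9: 00100001 ⊕ 01001001 = 01101000
byte 10: 10110100 ⊕ 00010000 = 10100100
byte 11: 00010110 ⊕ 11001010 = 11011100

11010000 00101110 01110001 10010110 01110010 10101100 01100011 10111010 00101001 01101000 10100100 11011100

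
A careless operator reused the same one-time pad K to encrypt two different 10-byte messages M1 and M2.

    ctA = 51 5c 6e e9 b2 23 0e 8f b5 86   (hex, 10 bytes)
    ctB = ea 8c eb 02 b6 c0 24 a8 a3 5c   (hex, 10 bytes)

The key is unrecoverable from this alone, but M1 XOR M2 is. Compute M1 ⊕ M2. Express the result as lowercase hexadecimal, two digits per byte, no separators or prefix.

ctA ⊕ ctB = (M1 ⊕ K) ⊕ (M2 ⊕ K) = M1 ⊕ M2 — the shared key cancels under XOR.
 81 ⊕ 234 = 187
 92 ⊕ 140 = 208
110 ⊕ 235 = 133
233 ⊕   2 = 235
178 ⊕ 182 =   4
 35 ⊕ 192 = 227
 14 ⊕  36 =  42
143 ⊕ 168 =  39
181 ⊕ 163 =  22
134 ⊕  92 = 218

bbd085eb04e32a2716da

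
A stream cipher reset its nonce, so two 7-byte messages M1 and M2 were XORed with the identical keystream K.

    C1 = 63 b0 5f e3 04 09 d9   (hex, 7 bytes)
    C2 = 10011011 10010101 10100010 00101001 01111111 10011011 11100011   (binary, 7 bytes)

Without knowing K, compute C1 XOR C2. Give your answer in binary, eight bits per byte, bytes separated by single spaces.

C1 ⊕ C2 = (M1 ⊕ K) ⊕ (M2 ⊕ K) = M1 ⊕ M2 — the shared key cancels under XOR.
byte 0: 63 XOR 9b = f8
byte 1: b0 XOR 95 = 25
byte 2: 5f XOR a2 = fd
byte 3: e3 XOR 29 = ca
byte 4: 04 XOR 7f = 7b
byte 5: 09 XOR 9b = 92
byte 6: d9 XOR e3 = 3a

11111000 00100101 11111101 11001010 01111011 10010010 00111010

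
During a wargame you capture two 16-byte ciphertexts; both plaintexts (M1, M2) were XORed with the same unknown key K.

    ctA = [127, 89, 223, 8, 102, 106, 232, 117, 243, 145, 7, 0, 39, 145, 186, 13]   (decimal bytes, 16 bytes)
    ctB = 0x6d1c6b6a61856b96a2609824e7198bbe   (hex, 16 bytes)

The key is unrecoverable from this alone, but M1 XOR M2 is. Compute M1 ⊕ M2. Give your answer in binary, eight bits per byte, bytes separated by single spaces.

00010010 01000101 10110100 01100010 00000111 11101111 10000011 11100011 01010001 11110001 10011111 00100100 11000000 10001000 00110001 10110011

ctA ⊕ ctB = (M1 ⊕ K) ⊕ (M2 ⊕ K) = M1 ⊕ M2 — the shared key cancels under XOR.
7f ^ 6d = 12
59 ^ 1c = 45
df ^ 6b = b4
08 ^ 6a = 62
66 ^ 61 = 07
6a ^ 85 = ef
e8 ^ 6b = 83
75 ^ 96 = e3
f3 ^ a2 = 51
91 ^ 60 = f1
07 ^ 98 = 9f
00 ^ 24 = 24
27 ^ e7 = c0
91 ^ 19 = 88
ba ^ 8b = 31
0d ^ be = b3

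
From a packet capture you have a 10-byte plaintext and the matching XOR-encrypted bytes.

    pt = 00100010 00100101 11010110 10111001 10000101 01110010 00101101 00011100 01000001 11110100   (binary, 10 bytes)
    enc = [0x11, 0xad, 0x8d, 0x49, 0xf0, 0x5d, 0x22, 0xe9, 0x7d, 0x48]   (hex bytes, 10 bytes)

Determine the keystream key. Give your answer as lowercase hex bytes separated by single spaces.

33 88 5b f0 75 2f 0f f5 3c bc

Since enc = pt ⊕ key, XORing both sides with pt gives key = pt ⊕ enc.
00100010 XOR 00010001 = 00110011
00100101 XOR 10101101 = 10001000
11010110 XOR 10001101 = 01011011
10111001 XOR 01001001 = 11110000
10000101 XOR 11110000 = 01110101
01110010 XOR 01011101 = 00101111
00101101 XOR 00100010 = 00001111
00011100 XOR 11101001 = 11110101
01000001 XOR 01111101 = 00111100
11110100 XOR 01001000 = 10111100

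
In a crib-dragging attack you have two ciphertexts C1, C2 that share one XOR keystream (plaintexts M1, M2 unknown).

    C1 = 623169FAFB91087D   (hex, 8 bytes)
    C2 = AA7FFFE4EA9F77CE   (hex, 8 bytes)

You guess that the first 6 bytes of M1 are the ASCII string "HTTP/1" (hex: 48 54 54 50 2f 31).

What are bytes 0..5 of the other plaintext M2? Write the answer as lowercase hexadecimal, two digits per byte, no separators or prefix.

First, C1 ⊕ C2 = (M1 ⊕ K) ⊕ (M2 ⊕ K) = M1 ⊕ M2, so the key drops out. Then M2 = (M1 ⊕ M2) ⊕ M1 over the first 6 bytes.
byte 0: (62 XOR aa) XOR 48 = c8 XOR 48 = 80
byte 1: (31 XOR 7f) XOR 54 = 4e XOR 54 = 1a
byte 2: (69 XOR ff) XOR 54 = 96 XOR 54 = c2
byte 3: (fa XOR e4) XOR 50 = 1e XOR 50 = 4e
byte 4: (fb XOR ea) XOR 2f = 11 XOR 2f = 3e
byte 5: (91 XOR 9f) XOR 31 = 0e XOR 31 = 3f

801ac24e3e3f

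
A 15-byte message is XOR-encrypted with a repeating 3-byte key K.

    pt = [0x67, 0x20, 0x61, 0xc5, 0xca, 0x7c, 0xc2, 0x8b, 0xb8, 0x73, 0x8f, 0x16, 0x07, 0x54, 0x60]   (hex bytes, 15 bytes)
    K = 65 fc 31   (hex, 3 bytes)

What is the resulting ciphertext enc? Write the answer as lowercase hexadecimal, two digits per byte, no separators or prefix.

The 3-byte key repeats, so the effective keystream is 65 fc 31 65 fc 31 65 fc 31 65 fc 31 65 fc 31.
byte 0: 67 XOR 65 = 02
byte 1: 20 XOR fc = dc
byte 2: 61 XOR 31 = 50
byte 3: c5 XOR 65 = a0
byte 4: ca XOR fc = 36
byte 5: 7c XOR 31 = 4d
byte 6: c2 XOR 65 = a7
byte 7: 8b XOR fc = 77
byte 8: b8 XOR 31 = 89
byte 9: 73 XOR 65 = 16
byte 10: 8f XOR fc = 73
byte 11: 16 XOR 31 = 27
byte 12: 07 XOR 65 = 62
byte 13: 54 XOR fc = a8
byte 14: 60 XOR 31 = 51

02dc50a0364da7778916732762a851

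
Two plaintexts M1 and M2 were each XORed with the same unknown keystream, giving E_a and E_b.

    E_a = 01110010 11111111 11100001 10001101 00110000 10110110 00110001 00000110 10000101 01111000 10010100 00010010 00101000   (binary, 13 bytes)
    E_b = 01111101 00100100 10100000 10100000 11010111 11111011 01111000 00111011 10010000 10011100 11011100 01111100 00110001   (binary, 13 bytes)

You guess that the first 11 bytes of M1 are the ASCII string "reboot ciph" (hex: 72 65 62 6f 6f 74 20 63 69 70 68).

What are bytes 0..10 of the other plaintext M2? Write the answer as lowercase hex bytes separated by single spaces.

First, E_a ⊕ E_b = (M1 ⊕ K) ⊕ (M2 ⊕ K) = M1 ⊕ M2, so the key drops out. Then M2 = (M1 ⊕ M2) ⊕ M1 over the first 11 bytes.
byte 0: (72 ^ 7d) ^ 72 = 0f ^ 72 = 7d
byte 1: (ff ^ 24) ^ 65 = db ^ 65 = be
byte 2: (e1 ^ a0) ^ 62 = 41 ^ 62 = 23
byte 3: (8d ^ a0) ^ 6f = 2d ^ 6f = 42
byte 4: (30 ^ d7) ^ 6f = e7 ^ 6f = 88
byte 5: (b6 ^ fb) ^ 74 = 4d ^ 74 = 39
byte 6: (31 ^ 78) ^ 20 = 49 ^ 20 = 69
byte 7: (06 ^ 3b) ^ 63 = 3d ^ 63 = 5e
byte 8: (85 ^ 90) ^ 69 = 15 ^ 69 = 7c
byte 9: (78 ^ 9c) ^ 70 = e4 ^ 70 = 94
byte 10: (94 ^ dc) ^ 68 = 48 ^ 68 = 20

7d be 23 42 88 39 69 5e 7c 94 20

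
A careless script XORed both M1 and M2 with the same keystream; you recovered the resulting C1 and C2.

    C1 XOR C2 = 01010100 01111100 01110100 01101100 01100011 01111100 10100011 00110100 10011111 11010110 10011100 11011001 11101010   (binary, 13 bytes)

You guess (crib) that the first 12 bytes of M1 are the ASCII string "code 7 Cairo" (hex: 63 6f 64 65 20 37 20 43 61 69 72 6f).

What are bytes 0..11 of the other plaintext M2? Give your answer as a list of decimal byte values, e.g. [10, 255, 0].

[55, 19, 16, 9, 67, 75, 131, 119, 254, 191, 238, 182]

Since C1 ⊕ C2 = M1 ⊕ M2, XORing with the guessed M1 bytes yields the corresponding M2 bytes: M2 = (C1 ⊕ C2) ⊕ M1.
54 ⊕ 63 = 37
7c ⊕ 6f = 13
74 ⊕ 64 = 10
6c ⊕ 65 = 09
63 ⊕ 20 = 43
7c ⊕ 37 = 4b
a3 ⊕ 20 = 83
34 ⊕ 43 = 77
9f ⊕ 61 = fe
d6 ⊕ 69 = bf
9c ⊕ 72 = ee
d9 ⊕ 6f = b6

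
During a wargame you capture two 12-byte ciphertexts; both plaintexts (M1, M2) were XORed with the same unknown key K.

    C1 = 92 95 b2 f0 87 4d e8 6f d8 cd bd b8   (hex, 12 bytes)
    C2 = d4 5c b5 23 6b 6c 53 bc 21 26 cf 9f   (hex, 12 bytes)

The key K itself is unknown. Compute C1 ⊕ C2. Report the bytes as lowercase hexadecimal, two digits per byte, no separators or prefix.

C1 ⊕ C2 = (M1 ⊕ K) ⊕ (M2 ⊕ K) = M1 ⊕ M2 — the shared key cancels under XOR.
10010010 ⊕ 11010100 = 01000110
10010101 ⊕ 01011100 = 11001001
10110010 ⊕ 10110101 = 00000111
11110000 ⊕ 00100011 = 11010011
10000111 ⊕ 01101011 = 11101100
01001101 ⊕ 01101100 = 00100001
11101000 ⊕ 01010011 = 10111011
01101111 ⊕ 10111100 = 11010011
11011000 ⊕ 00100001 = 11111001
11001101 ⊕ 00100110 = 11101011
10111101 ⊕ 11001111 = 01110010
10111000 ⊕ 10011111 = 00100111

46c907d3ec21bbd3f9eb7227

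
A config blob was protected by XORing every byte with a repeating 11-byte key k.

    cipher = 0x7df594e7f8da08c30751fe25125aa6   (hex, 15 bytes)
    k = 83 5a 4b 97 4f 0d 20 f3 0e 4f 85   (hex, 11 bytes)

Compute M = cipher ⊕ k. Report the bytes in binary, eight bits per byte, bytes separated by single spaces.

11111110 10101111 11011111 01110000 10110111 11010111 00101000 00110000 00001001 00011110 01111011 10100110 01001000 00010001 00110001

The 11-byte key repeats, so the effective keystream is 83 5a 4b 97 4f 0d 20 f3 0e 4f 85 83 5a 4b 97.
byte 0: 7d ⊕ 83 = fe
byte 1: f5 ⊕ 5a = af
byte 2: 94 ⊕ 4b = df
byte 3: e7 ⊕ 97 = 70
byte 4: f8 ⊕ 4f = b7
byte 5: da ⊕ 0d = d7
byte 6: 08 ⊕ 20 = 28
byte 7: c3 ⊕ f3 = 30
byte 8: 07 ⊕ 0e = 09
byte 9: 51 ⊕ 4f = 1e
byte 10: fe ⊕ 85 = 7b
byte 11: 25 ⊕ 83 = a6
byte 12: 12 ⊕ 5a = 48
byte 13: 5a ⊕ 4b = 11
byte 14: a6 ⊕ 97 = 31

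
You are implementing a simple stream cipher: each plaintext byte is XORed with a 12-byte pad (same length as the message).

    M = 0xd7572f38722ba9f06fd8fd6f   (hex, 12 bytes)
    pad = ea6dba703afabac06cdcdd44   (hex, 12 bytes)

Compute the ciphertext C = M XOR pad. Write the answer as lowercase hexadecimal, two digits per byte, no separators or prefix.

3d3a954848d113300304202b

XOR is its own inverse, so applying the key byte-wise gives the result directly.
d7 ^ ea = 3d
57 ^ 6d = 3a
2f ^ ba = 95
38 ^ 70 = 48
72 ^ 3a = 48
2b ^ fa = d1
a9 ^ ba = 13
f0 ^ c0 = 30
6f ^ 6c = 03
d8 ^ dc = 04
fd ^ dd = 20
6f ^ 44 = 2b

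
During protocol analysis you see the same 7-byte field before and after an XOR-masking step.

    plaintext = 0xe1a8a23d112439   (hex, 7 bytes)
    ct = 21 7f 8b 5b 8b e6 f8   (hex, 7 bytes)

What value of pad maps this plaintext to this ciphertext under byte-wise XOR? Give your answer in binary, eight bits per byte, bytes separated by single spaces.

Since ct = plaintext ⊕ pad, XORing both sides with plaintext gives pad = plaintext ⊕ ct.
byte 0: e1 ⊕ 21 = c0
byte 1: a8 ⊕ 7f = d7
byte 2: a2 ⊕ 8b = 29
byte 3: 3d ⊕ 5b = 66
byte 4: 11 ⊕ 8b = 9a
byte 5: 24 ⊕ e6 = c2
byte 6: 39 ⊕ f8 = c1

11000000 11010111 00101001 01100110 10011010 11000010 11000001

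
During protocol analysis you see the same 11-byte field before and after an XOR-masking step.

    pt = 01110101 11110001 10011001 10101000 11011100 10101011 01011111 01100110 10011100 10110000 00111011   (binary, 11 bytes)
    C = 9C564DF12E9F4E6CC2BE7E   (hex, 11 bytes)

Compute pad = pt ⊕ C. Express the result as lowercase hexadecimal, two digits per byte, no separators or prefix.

Since C = pt ⊕ pad, XORing both sides with pt gives pad = pt ⊕ C.
75 xor 9c = e9
f1 xor 56 = a7
99 xor 4d = d4
a8 xor f1 = 59
dc xor 2e = f2
ab xor 9f = 34
5f xor 4e = 11
66 xor 6c = 0a
9c xor c2 = 5e
b0 xor be = 0e
3b xor 7e = 45

e9a7d459f234110a5e0e45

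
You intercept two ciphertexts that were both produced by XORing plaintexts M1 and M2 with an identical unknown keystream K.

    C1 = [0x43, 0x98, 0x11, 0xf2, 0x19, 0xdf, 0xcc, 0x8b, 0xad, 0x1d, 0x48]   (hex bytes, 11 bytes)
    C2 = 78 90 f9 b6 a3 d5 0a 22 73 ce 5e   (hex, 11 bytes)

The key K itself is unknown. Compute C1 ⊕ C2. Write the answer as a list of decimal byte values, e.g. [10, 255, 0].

[59, 8, 232, 68, 186, 10, 198, 169, 222, 211, 22]

C1 ⊕ C2 = (M1 ⊕ K) ⊕ (M2 ⊕ K) = M1 ⊕ M2 — the shared key cancels under XOR.
byte 0: 43 ^ 78 = 3b
byte 1: 98 ^ 90 = 08
byte 2: 11 ^ f9 = e8
byte 3: f2 ^ b6 = 44
byte 4: 19 ^ a3 = ba
byte 5: df ^ d5 = 0a
byte 6: cc ^ 0a = c6
byte 7: 8b ^ 22 = a9
byte 8: ad ^ 73 = de
byte 9: 1d ^ ce = d3
byte 10: 48 ^ 5e = 16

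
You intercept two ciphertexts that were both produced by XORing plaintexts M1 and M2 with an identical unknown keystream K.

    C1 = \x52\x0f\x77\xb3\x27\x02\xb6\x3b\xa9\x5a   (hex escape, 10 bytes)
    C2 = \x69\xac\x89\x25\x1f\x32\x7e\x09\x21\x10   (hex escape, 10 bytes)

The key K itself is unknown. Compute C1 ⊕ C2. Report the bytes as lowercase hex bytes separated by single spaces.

C1 ⊕ C2 = (M1 ⊕ K) ⊕ (M2 ⊕ K) = M1 ⊕ M2 — the shared key cancels under XOR.
01010010 XOR 01101001 = 00111011
00001111 XOR 10101100 = 10100011
01110111 XOR 10001001 = 11111110
10110011 XOR 00100101 = 10010110
00100111 XOR 00011111 = 00111000
00000010 XOR 00110010 = 00110000
10110110 XOR 01111110 = 11001000
00111011 XOR 00001001 = 00110010
10101001 XOR 00100001 = 10001000
01011010 XOR 00010000 = 01001010

3b a3 fe 96 38 30 c8 32 88 4a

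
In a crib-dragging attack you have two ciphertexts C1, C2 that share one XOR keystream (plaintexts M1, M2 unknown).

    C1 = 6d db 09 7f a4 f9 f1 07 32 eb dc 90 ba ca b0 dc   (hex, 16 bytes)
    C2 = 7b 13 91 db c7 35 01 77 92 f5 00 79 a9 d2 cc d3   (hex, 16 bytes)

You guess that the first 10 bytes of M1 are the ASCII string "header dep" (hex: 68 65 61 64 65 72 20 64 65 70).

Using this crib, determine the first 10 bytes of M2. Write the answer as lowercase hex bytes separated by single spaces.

7e ad f9 c0 06 be d0 14 c5 6e

First, C1 ⊕ C2 = (M1 ⊕ K) ⊕ (M2 ⊕ K) = M1 ⊕ M2, so the key drops out. Then M2 = (M1 ⊕ M2) ⊕ M1 over the first 10 bytes.
byte 0: (6d xor 7b) xor 68 = 16 xor 68 = 7e
byte 1: (db xor 13) xor 65 = c8 xor 65 = ad
byte 2: (09 xor 91) xor 61 = 98 xor 61 = f9
byte 3: (7f xor db) xor 64 = a4 xor 64 = c0
byte 4: (a4 xor c7) xor 65 = 63 xor 65 = 06
byte 5: (f9 xor 35) xor 72 = cc xor 72 = be
byte 6: (f1 xor 01) xor 20 = f0 xor 20 = d0
byte 7: (07 xor 77) xor 64 = 70 xor 64 = 14
byte 8: (32 xor 92) xor 65 = a0 xor 65 = c5
byte 9: (eb xor f5) xor 70 = 1e xor 70 = 6e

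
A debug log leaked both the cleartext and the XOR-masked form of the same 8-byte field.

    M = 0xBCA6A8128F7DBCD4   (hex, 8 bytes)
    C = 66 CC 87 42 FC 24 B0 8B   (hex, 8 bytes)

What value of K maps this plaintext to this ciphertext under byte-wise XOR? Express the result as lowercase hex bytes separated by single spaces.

Since C = M ⊕ K, XORing both sides with M gives K = M ⊕ C.
bc xor 66 = da
a6 xor cc = 6a
a8 xor 87 = 2f
12 xor 42 = 50
8f xor fc = 73
7d xor 24 = 59
bc xor b0 = 0c
d4 xor 8b = 5f

da 6a 2f 50 73 59 0c 5f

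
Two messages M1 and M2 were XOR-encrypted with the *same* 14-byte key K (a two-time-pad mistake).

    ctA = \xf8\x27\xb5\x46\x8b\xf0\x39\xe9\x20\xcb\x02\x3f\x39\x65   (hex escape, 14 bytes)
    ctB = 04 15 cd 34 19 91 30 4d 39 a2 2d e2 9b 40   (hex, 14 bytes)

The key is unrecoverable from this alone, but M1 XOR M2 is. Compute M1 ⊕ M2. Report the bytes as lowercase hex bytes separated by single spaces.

ctA ⊕ ctB = (M1 ⊕ K) ⊕ (M2 ⊕ K) = M1 ⊕ M2 — the shared key cancels under XOR.
f8 ^ 04 = fc
27 ^ 15 = 32
b5 ^ cd = 78
46 ^ 34 = 72
8b ^ 19 = 92
f0 ^ 91 = 61
39 ^ 30 = 09
e9 ^ 4d = a4
20 ^ 39 = 19
cb ^ a2 = 69
02 ^ 2d = 2f
3f ^ e2 = dd
39 ^ 9b = a2
65 ^ 40 = 25

fc 32 78 72 92 61 09 a4 19 69 2f dd a2 25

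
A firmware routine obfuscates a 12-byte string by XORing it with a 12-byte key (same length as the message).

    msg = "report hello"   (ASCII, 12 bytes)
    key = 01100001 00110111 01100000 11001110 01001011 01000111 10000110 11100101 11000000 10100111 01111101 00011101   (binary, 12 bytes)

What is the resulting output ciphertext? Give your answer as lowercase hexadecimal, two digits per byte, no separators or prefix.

byte 0: 72 XOR 61 = 13
byte 1: 65 XOR 37 = 52
byte 2: 70 XOR 60 = 10
byte 3: 6f XOR ce = a1
byte 4: 72 XOR 4b = 39
byte 5: 74 XOR 47 = 33
byte 6: 20 XOR 86 = a6
byte 7: 68 XOR e5 = 8d
byte 8: 65 XOR c0 = a5
byte 9: 6c XOR a7 = cb
byte 10: 6c XOR 7d = 11
byte 11: 6f XOR 1d = 72

135210a13933a68da5cb1172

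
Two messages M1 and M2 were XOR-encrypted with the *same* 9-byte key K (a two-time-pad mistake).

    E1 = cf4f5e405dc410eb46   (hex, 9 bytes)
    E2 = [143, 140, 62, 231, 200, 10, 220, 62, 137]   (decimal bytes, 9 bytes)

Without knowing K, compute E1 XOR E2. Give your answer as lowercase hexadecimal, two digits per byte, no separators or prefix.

E1 ⊕ E2 = (M1 ⊕ K) ⊕ (M2 ⊕ K) = M1 ⊕ M2 — the shared key cancels under XOR.
cf XOR 8f = 40
4f XOR 8c = c3
5e XOR 3e = 60
40 XOR e7 = a7
5d XOR c8 = 95
c4 XOR 0a = ce
10 XOR dc = cc
eb XOR 3e = d5
46 XOR 89 = cf

40c360a795ceccd5cf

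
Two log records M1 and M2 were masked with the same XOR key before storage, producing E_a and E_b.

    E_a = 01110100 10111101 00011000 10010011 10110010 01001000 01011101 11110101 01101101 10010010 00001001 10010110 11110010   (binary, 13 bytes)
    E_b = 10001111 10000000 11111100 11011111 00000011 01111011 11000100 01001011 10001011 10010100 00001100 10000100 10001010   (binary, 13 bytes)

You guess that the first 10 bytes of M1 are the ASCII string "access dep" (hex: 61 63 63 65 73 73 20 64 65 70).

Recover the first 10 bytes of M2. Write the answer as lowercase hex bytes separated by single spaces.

First, E_a ⊕ E_b = (M1 ⊕ K) ⊕ (M2 ⊕ K) = M1 ⊕ M2, so the key drops out. Then M2 = (M1 ⊕ M2) ⊕ M1 over the first 10 bytes.
byte 0: (74 xor 8f) xor 61 = fb xor 61 = 9a
byte 1: (bd xor 80) xor 63 = 3d xor 63 = 5e
byte 2: (18 xor fc) xor 63 = e4 xor 63 = 87
byte 3: (93 xor df) xor 65 = 4c xor 65 = 29
byte 4: (b2 xor 03) xor 73 = b1 xor 73 = c2
byte 5: (48 xor 7b) xor 73 = 33 xor 73 = 40
byte 6: (5d xor c4) xor 20 = 99 xor 20 = b9
byte 7: (f5 xor 4b) xor 64 = be xor 64 = da
byte 8: (6d xor 8b) xor 65 = e6 xor 65 = 83
byte 9: (92 xor 94) xor 70 = 06 xor 70 = 76

9a 5e 87 29 c2 40 b9 da 83 76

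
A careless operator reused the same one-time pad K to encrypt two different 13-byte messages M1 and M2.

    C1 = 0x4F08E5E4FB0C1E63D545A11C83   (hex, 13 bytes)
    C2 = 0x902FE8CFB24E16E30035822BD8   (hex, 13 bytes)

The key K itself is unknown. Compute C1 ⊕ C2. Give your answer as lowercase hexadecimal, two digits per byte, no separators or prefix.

df270d2b49420880d57023375b

C1 ⊕ C2 = (M1 ⊕ K) ⊕ (M2 ⊕ K) = M1 ⊕ M2 — the shared key cancels under XOR.
byte 0: 01001111 xor 10010000 = 11011111
byte 1: 00001000 xor 00101111 = 00100111
byte 2: 11100101 xor 11101000 = 00001101
byte 3: 11100100 xor 11001111 = 00101011
byte 4: 11111011 xor 10110010 = 01001001
byte 5: 00001100 xor 01001110 = 01000010
byte 6: 00011110 xor 00010110 = 00001000
byte 7: 01100011 xor 11100011 = 10000000
byte 8: 11010101 xor 00000000 = 11010101
byte 9: 01000101 xor 00110101 = 01110000
byte 10: 10100001 xor 10000010 = 00100011
byte 11: 00011100 xor 00101011 = 00110111
byte 12: 10000011 xor 11011000 = 01011011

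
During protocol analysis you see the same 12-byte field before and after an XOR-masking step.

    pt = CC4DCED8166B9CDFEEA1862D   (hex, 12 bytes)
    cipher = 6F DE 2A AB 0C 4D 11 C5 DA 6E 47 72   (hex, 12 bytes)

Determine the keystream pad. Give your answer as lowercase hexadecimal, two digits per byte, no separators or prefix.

a393e4731a268d1a34cfc15f

Since cipher = pt ⊕ pad, XORing both sides with pt gives pad = pt ⊕ cipher.
cc XOR 6f = a3
4d XOR de = 93
ce XOR 2a = e4
d8 XOR ab = 73
16 XOR 0c = 1a
6b XOR 4d = 26
9c XOR 11 = 8d
df XOR c5 = 1a
ee XOR da = 34
a1 XOR 6e = cf
86 XOR 47 = c1
2d XOR 72 = 5f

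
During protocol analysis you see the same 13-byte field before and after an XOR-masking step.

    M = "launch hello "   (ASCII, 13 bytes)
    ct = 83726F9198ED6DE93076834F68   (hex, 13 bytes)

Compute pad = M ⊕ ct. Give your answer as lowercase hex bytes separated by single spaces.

ef 13 1a ff fb 85 4d 81 55 1a ef 20 48

Since ct = M ⊕ pad, XORing both sides with M gives pad = M ⊕ ct.
byte 0: 6c xor 83 = ef
byte 1: 61 xor 72 = 13
byte 2: 75 xor 6f = 1a
byte 3: 6e xor 91 = ff
byte 4: 63 xor 98 = fb
byte 5: 68 xor ed = 85
byte 6: 20 xor 6d = 4d
byte 7: 68 xor e9 = 81
byte 8: 65 xor 30 = 55
byte 9: 6c xor 76 = 1a
byte 10: 6c xor 83 = ef
byte 11: 6f xor 4f = 20
byte 12: 20 xor 68 = 48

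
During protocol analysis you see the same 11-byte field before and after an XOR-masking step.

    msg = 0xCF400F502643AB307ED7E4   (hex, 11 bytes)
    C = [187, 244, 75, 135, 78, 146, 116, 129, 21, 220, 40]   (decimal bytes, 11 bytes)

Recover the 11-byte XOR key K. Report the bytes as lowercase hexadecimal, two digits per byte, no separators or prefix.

Since C = msg ⊕ K, XORing both sides with msg gives K = msg ⊕ C.
cf ⊕ bb = 74
40 ⊕ f4 = b4
0f ⊕ 4b = 44
50 ⊕ 87 = d7
26 ⊕ 4e = 68
43 ⊕ 92 = d1
ab ⊕ 74 = df
30 ⊕ 81 = b1
7e ⊕ 15 = 6b
d7 ⊕ dc = 0b
e4 ⊕ 28 = cc

74b444d768d1dfb16b0bcc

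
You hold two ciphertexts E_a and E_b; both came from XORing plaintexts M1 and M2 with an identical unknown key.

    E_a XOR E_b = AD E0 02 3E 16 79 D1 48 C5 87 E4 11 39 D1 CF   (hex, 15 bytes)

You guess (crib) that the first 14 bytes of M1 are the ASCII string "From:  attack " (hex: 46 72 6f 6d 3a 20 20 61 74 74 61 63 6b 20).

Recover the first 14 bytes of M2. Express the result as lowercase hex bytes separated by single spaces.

Since E_a ⊕ E_b = M1 ⊕ M2, XORing with the guessed M1 bytes yields the corresponding M2 bytes: M2 = (E_a ⊕ E_b) ⊕ M1.
10101101 XOR 01000110 = 11101011
11100000 XOR 01110010 = 10010010
00000010 XOR 01101111 = 01101101
00111110 XOR 01101101 = 01010011
00010110 XOR 00111010 = 00101100
01111001 XOR 00100000 = 01011001
11010001 XOR 00100000 = 11110001
01001000 XOR 01100001 = 00101001
11000101 XOR 01110100 = 10110001
10000111 XOR 01110100 = 11110011
11100100 XOR 01100001 = 10000101
00010001 XOR 01100011 = 01110010
00111001 XOR 01101011 = 01010010
11010001 XOR 00100000 = 11110001

eb 92 6d 53 2c 59 f1 29 b1 f3 85 72 52 f1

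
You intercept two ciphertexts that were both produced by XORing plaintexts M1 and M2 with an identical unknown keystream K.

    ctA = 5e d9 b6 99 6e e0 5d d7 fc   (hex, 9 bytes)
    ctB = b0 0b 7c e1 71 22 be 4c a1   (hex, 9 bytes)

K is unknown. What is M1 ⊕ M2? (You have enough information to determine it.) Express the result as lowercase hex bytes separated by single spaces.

ee d2 ca 78 1f c2 e3 9b 5d

ctA ⊕ ctB = (M1 ⊕ K) ⊕ (M2 ⊕ K) = M1 ⊕ M2 — the shared key cancels under XOR.
byte 0: 5e xor b0 = ee
byte 1: d9 xor 0b = d2
byte 2: b6 xor 7c = ca
byte 3: 99 xor e1 = 78
byte 4: 6e xor 71 = 1f
byte 5: e0 xor 22 = c2
byte 6: 5d xor be = e3
byte 7: d7 xor 4c = 9b
byte 8: fc xor a1 = 5d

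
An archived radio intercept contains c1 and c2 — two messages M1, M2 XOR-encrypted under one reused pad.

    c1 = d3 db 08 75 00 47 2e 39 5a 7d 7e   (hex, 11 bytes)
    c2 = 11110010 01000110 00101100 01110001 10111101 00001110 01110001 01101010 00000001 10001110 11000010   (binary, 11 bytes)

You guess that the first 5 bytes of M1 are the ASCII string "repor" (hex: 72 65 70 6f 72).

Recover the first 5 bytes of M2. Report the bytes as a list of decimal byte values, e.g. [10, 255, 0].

[83, 248, 84, 107, 207]

First, c1 ⊕ c2 = (M1 ⊕ K) ⊕ (M2 ⊕ K) = M1 ⊕ M2, so the key drops out. Then M2 = (M1 ⊕ M2) ⊕ M1 over the first 5 bytes.
byte 0: (d3 ⊕ f2) ⊕ 72 = 21 ⊕ 72 = 53
byte 1: (db ⊕ 46) ⊕ 65 = 9d ⊕ 65 = f8
byte 2: (08 ⊕ 2c) ⊕ 70 = 24 ⊕ 70 = 54
byte 3: (75 ⊕ 71) ⊕ 6f = 04 ⊕ 6f = 6b
byte 4: (00 ⊕ bd) ⊕ 72 = bd ⊕ 72 = cf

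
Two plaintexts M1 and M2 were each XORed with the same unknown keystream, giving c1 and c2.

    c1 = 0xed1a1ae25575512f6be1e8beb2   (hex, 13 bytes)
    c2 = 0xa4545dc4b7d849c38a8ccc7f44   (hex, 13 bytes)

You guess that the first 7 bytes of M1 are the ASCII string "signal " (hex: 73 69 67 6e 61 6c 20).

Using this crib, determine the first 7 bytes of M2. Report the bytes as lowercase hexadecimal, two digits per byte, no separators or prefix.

First, c1 ⊕ c2 = (M1 ⊕ K) ⊕ (M2 ⊕ K) = M1 ⊕ M2, so the key drops out. Then M2 = (M1 ⊕ M2) ⊕ M1 over the first 7 bytes.
byte 0: (ed ⊕ a4) ⊕ 73 = 49 ⊕ 73 = 3a
byte 1: (1a ⊕ 54) ⊕ 69 = 4e ⊕ 69 = 27
byte 2: (1a ⊕ 5d) ⊕ 67 = 47 ⊕ 67 = 20
byte 3: (e2 ⊕ c4) ⊕ 6e = 26 ⊕ 6e = 48
byte 4: (55 ⊕ b7) ⊕ 61 = e2 ⊕ 61 = 83
byte 5: (75 ⊕ d8) ⊕ 6c = ad ⊕ 6c = c1
byte 6: (51 ⊕ 49) ⊕ 20 = 18 ⊕ 20 = 38

3a27204883c138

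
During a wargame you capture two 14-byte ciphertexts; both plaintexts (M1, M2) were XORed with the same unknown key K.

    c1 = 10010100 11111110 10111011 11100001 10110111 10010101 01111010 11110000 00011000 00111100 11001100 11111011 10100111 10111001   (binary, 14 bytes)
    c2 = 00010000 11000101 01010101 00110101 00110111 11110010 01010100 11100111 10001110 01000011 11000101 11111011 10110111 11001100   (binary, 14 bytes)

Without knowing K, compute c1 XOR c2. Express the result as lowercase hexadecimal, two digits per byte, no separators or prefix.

c1 ⊕ c2 = (M1 ⊕ K) ⊕ (M2 ⊕ K) = M1 ⊕ M2 — the shared key cancels under XOR.
byte 0: 94 ⊕ 10 = 84
byte 1: fe ⊕ c5 = 3b
byte 2: bb ⊕ 55 = ee
byte 3: e1 ⊕ 35 = d4
byte 4: b7 ⊕ 37 = 80
byte 5: 95 ⊕ f2 = 67
byte 6: 7a ⊕ 54 = 2e
byte 7: f0 ⊕ e7 = 17
byte 8: 18 ⊕ 8e = 96
byte 9: 3c ⊕ 43 = 7f
byte 10: cc ⊕ c5 = 09
byte 11: fb ⊕ fb = 00
byte 12: a7 ⊕ b7 = 10
byte 13: b9 ⊕ cc = 75

843beed480672e17967f09001075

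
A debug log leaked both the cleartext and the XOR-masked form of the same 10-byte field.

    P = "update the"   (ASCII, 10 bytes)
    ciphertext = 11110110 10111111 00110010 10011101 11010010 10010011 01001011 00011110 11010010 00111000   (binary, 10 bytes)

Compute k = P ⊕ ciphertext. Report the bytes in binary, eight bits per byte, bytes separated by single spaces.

10000011 11001111 01010110 11111100 10100110 11110110 01101011 01101010 10111010 01011101

Since ciphertext = P ⊕ k, XORing both sides with P gives k = P ⊕ ciphertext.
75 ^ f6 = 83
70 ^ bf = cf
64 ^ 32 = 56
61 ^ 9d = fc
74 ^ d2 = a6
65 ^ 93 = f6
20 ^ 4b = 6b
74 ^ 1e = 6a
68 ^ d2 = ba
65 ^ 38 = 5d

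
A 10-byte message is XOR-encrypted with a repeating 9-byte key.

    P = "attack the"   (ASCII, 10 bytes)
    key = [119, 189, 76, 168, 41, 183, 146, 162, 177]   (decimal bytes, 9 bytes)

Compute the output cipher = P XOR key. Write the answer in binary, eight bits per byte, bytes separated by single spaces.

00010110 11001001 00111000 11001001 01001010 11011100 10110010 11010110 11011001 00010010

The 9-byte key repeats, so the effective keystream is 77 bd 4c a8 29 b7 92 a2 b1 77.
byte 0: 61 ^ 77 = 16
byte 1: 74 ^ bd = c9
byte 2: 74 ^ 4c = 38
byte 3: 61 ^ a8 = c9
byte 4: 63 ^ 29 = 4a
byte 5: 6b ^ b7 = dc
byte 6: 20 ^ 92 = b2
byte 7: 74 ^ a2 = d6
byte 8: 68 ^ b1 = d9
byte 9: 65 ^ 77 = 12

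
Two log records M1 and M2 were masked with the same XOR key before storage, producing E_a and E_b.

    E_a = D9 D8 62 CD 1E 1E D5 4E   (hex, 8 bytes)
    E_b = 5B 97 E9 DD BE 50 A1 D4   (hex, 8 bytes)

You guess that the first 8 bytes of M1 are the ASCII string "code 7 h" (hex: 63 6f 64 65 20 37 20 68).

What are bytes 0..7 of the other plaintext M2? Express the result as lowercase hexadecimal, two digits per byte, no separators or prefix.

First, E_a ⊕ E_b = (M1 ⊕ K) ⊕ (M2 ⊕ K) = M1 ⊕ M2, so the key drops out. Then M2 = (M1 ⊕ M2) ⊕ M1 over the first 8 bytes.
byte 0: (d9 ⊕ 5b) ⊕ 63 = 82 ⊕ 63 = e1
byte 1: (d8 ⊕ 97) ⊕ 6f = 4f ⊕ 6f = 20
byte 2: (62 ⊕ e9) ⊕ 64 = 8b ⊕ 64 = ef
byte 3: (cd ⊕ dd) ⊕ 65 = 10 ⊕ 65 = 75
byte 4: (1e ⊕ be) ⊕ 20 = a0 ⊕ 20 = 80
byte 5: (1e ⊕ 50) ⊕ 37 = 4e ⊕ 37 = 79
byte 6: (d5 ⊕ a1) ⊕ 20 = 74 ⊕ 20 = 54
byte 7: (4e ⊕ d4) ⊕ 68 = 9a ⊕ 68 = f2

e120ef75807954f2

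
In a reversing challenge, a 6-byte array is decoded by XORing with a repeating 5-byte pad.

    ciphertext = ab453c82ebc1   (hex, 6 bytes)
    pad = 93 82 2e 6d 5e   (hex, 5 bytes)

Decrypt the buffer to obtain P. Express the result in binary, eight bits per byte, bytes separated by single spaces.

The 5-byte key repeats, so the effective keystream is 93 82 2e 6d 5e 93.
byte 0: ab XOR 93 = 38
byte 1: 45 XOR 82 = c7
byte 2: 3c XOR 2e = 12
byte 3: 82 XOR 6d = ef
byte 4: eb XOR 5e = b5
byte 5: c1 XOR 93 = 52

00111000 11000111 00010010 11101111 10110101 01010010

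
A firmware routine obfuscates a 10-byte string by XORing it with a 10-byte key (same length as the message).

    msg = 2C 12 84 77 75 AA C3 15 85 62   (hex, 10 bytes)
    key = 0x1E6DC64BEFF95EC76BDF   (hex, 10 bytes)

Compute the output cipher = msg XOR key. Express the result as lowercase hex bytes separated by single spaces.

32 7f 42 3c 9a 53 9d d2 ee bd

2c xor 1e = 32
12 xor 6d = 7f
84 xor c6 = 42
77 xor 4b = 3c
75 xor ef = 9a
aa xor f9 = 53
c3 xor 5e = 9d
15 xor c7 = d2
85 xor 6b = ee
62 xor df = bd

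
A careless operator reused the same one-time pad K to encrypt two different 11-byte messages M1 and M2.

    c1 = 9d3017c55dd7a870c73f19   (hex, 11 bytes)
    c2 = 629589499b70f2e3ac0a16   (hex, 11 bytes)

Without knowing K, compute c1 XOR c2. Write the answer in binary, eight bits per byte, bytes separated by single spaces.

c1 ⊕ c2 = (M1 ⊕ K) ⊕ (M2 ⊕ K) = M1 ⊕ M2 — the shared key cancels under XOR.
157 ⊕  98 = 255
 48 ⊕ 149 = 165
 23 ⊕ 137 = 158
197 ⊕  73 = 140
 93 ⊕ 155 = 198
215 ⊕ 112 = 167
168 ⊕ 242 =  90
112 ⊕ 227 = 147
199 ⊕ 172 = 107
 63 ⊕  10 =  53
 25 ⊕  22 =  15

11111111 10100101 10011110 10001100 11000110 10100111 01011010 10010011 01101011 00110101 00001111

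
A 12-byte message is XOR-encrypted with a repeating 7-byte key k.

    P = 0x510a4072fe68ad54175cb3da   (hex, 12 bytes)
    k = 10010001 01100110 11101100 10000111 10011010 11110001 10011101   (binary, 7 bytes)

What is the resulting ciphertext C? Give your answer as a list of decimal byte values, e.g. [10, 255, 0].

[192, 108, 172, 245, 100, 153, 48, 197, 113, 176, 52, 64]

The 7-byte key repeats, so the effective keystream is 91 66 ec 87 9a f1 9d 91 66 ec 87 9a.
byte 0: 51 XOR 91 = c0
byte 1: 0a XOR 66 = 6c
byte 2: 40 XOR ec = ac
byte 3: 72 XOR 87 = f5
byte 4: fe XOR 9a = 64
byte 5: 68 XOR f1 = 99
byte 6: ad XOR 9d = 30
byte 7: 54 XOR 91 = c5
byte 8: 17 XOR 66 = 71
byte 9: 5c XOR ec = b0
byte 10: b3 XOR 87 = 34
byte 11: da XOR 9a = 40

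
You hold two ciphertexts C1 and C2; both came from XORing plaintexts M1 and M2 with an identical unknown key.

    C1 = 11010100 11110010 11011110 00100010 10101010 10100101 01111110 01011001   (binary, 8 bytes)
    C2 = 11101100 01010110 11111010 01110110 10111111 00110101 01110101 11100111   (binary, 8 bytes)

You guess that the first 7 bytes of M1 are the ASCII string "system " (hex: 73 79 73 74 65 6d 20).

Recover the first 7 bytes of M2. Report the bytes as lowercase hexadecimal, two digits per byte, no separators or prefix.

First, C1 ⊕ C2 = (M1 ⊕ K) ⊕ (M2 ⊕ K) = M1 ⊕ M2, so the key drops out. Then M2 = (M1 ⊕ M2) ⊕ M1 over the first 7 bytes.
byte 0: (d4 ⊕ ec) ⊕ 73 = 38 ⊕ 73 = 4b
byte 1: (f2 ⊕ 56) ⊕ 79 = a4 ⊕ 79 = dd
byte 2: (de ⊕ fa) ⊕ 73 = 24 ⊕ 73 = 57
byte 3: (22 ⊕ 76) ⊕ 74 = 54 ⊕ 74 = 20
byte 4: (aa ⊕ bf) ⊕ 65 = 15 ⊕ 65 = 70
byte 5: (a5 ⊕ 35) ⊕ 6d = 90 ⊕ 6d = fd
byte 6: (7e ⊕ 75) ⊕ 20 = 0b ⊕ 20 = 2b

4bdd572070fd2b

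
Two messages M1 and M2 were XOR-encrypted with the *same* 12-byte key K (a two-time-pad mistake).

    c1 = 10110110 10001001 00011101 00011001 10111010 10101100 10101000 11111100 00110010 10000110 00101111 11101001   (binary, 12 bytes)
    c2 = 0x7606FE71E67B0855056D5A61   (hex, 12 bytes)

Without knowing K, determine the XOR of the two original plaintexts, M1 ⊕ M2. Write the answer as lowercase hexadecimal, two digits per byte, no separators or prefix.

c08fe3685cd7a0a937eb7588

c1 ⊕ c2 = (M1 ⊕ K) ⊕ (M2 ⊕ K) = M1 ⊕ M2 — the shared key cancels under XOR.
182 ^ 118 = 192
137 ^   6 = 143
 29 ^ 254 = 227
 25 ^ 113 = 104
186 ^ 230 =  92
172 ^ 123 = 215
168 ^   8 = 160
252 ^  85 = 169
 50 ^   5 =  55
134 ^ 109 = 235
 47 ^  90 = 117
233 ^  97 = 136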